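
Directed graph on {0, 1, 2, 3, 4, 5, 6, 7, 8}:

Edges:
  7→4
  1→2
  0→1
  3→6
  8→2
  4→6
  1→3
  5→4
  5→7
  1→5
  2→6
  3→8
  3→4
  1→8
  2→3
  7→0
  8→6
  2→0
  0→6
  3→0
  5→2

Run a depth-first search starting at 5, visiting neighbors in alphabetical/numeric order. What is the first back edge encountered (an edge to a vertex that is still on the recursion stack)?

1->2

DFS from 5 (visiting neighbors in alphabetical/numeric order); mark gray on enter, black on exit:
5 gray
  2 gray
    0 gray
      1 gray
        1→2: 2 is gray → back edge
First back edge: 1 → 2.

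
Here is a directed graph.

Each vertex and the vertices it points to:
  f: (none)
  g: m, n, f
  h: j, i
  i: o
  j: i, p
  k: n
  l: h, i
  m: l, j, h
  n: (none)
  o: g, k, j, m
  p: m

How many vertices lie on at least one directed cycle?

8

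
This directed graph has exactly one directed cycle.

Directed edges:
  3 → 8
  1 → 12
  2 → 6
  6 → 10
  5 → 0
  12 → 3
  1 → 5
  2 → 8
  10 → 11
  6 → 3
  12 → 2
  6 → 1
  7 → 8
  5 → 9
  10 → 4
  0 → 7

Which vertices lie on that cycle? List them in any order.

DFS with gray/black marking from 6:
6 gray
  10 gray
    4 gray
    4 black
    11 gray
    11 black
  10 black
  3 gray
    8 gray
    8 black
  3 black
  1 gray
    12 gray
      12→3: 3 black — skip
      2 gray
        2→6: 6 is gray → back edge
Back edge closes the cycle 6 → 1 → 12 → 2 → 6; its vertices are {1, 2, 6, 12}.

1, 2, 6, 12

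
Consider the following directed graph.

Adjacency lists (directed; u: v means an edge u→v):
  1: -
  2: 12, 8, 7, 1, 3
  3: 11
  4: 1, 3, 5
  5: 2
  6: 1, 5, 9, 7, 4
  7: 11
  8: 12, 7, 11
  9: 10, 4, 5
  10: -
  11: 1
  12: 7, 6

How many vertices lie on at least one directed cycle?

7

A vertex is on a directed cycle iff it belongs to a strongly connected component of size ≥ 2 (or has a self-loop).
The vertices on cycles are {2, 4, 5, 6, 8, 9, 12} — 7 in total.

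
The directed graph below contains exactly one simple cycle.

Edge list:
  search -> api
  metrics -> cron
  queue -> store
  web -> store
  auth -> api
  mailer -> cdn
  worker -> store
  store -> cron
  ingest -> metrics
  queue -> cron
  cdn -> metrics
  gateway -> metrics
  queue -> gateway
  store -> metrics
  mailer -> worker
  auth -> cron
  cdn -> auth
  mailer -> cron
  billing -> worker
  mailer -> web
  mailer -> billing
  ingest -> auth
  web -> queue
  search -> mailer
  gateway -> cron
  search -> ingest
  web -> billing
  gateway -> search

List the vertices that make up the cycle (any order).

web, queue, mailer, search, gateway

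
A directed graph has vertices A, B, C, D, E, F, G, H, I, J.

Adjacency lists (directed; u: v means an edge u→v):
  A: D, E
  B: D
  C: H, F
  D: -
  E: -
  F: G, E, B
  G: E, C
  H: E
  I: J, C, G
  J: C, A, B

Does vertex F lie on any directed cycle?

Yes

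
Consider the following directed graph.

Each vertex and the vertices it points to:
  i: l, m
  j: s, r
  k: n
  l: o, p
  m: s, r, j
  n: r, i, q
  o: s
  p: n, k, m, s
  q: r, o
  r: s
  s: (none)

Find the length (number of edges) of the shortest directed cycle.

For each vertex v, BFS finds the shortest path from v back to v.
The shortest such closed walk is p → n → i → l → p, length 4.

4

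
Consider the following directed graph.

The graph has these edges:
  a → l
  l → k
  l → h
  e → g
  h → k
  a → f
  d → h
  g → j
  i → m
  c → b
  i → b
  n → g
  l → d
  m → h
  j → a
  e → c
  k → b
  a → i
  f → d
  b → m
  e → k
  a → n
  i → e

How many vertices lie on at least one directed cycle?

A vertex is on a directed cycle iff it belongs to a strongly connected component of size ≥ 2 (or has a self-loop).
The vertices on cycles are {a, b, e, g, h, i, j, k, m, n} — 10 in total.

10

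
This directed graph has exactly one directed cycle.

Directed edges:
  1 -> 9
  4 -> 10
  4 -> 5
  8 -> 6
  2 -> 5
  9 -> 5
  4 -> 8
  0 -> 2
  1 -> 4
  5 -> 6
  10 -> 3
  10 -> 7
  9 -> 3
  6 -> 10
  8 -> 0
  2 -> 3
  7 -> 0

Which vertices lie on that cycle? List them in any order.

0, 2, 5, 6, 7, 10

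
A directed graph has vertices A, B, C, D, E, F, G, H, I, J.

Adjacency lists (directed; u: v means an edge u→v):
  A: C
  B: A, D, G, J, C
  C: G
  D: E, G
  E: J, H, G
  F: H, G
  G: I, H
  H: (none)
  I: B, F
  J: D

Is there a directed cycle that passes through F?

F is on a cycle iff F can reach itself via ≥1 edge.
F → G → I → F — yes.

Yes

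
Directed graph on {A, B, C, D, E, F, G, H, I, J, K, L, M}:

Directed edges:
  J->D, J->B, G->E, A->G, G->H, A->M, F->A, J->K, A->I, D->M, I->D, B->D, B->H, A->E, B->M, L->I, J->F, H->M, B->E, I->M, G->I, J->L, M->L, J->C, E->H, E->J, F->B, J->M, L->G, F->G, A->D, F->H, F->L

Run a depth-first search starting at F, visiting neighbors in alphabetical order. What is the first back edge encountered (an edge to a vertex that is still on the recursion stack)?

H→M

DFS from F (visiting neighbors in alphabetical order); mark gray on enter, black on exit:
F gray
  A gray
    D gray
      M gray
        L gray
          G gray
            E gray
              H gray
                H→M: M is gray → back edge
First back edge: H → M.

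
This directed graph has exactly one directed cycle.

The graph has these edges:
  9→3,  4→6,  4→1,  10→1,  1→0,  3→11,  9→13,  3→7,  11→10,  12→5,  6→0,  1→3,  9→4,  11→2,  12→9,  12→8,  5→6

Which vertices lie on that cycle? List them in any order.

DFS with gray/black marking from 3:
3 gray
  11 gray
    10 gray
      1 gray
        1→3: 3 is gray → back edge
Back edge closes the cycle 3 → 11 → 10 → 1 → 3; its vertices are {1, 3, 10, 11}.

1, 3, 10, 11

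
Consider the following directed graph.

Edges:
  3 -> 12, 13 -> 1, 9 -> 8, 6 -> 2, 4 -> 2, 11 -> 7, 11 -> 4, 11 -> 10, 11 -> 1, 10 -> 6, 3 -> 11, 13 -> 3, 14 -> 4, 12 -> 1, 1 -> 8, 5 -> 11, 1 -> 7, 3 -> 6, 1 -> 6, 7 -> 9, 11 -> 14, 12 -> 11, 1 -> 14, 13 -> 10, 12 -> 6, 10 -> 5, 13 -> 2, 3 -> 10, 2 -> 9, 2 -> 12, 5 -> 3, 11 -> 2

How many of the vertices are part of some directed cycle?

A vertex is on a directed cycle iff it belongs to a strongly connected component of size ≥ 2 (or has a self-loop).
The vertices on cycles are {1, 2, 3, 4, 5, 6, 10, 11, 12, 14} — 10 in total.

10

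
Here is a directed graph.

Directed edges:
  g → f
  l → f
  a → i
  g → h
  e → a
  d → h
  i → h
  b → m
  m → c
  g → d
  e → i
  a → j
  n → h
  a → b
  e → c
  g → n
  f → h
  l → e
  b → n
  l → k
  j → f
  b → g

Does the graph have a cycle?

No

DFS with white/gray/black marking, starting from n:
n gray
  h gray
  h black
n black
b gray
  g gray
    g→h: h black — skip
    g→n: n black — skip
    f gray
      f→h: h black — skip
    f black
    d gray
      d→h: h black — skip
    d black
  g black
  m gray
    c gray
    c black
  m black
  b→n: n black — skip
b black
i gray
  i→h: h black — skip
i black
j gray
  j→f: f black — skip
j black
a gray
  a→i: i black — skip
  a→b: b black — skip
  a→j: j black — skip
a black
e gray
  e→a: a black — skip
  e→c: c black — skip
  e→i: i black — skip
e black
l gray
  l→f: f black — skip
  l→e: e black — skip
  k gray
  k black
l black
Every edge goes to a white or black vertex — no back edge, so the graph is acyclic.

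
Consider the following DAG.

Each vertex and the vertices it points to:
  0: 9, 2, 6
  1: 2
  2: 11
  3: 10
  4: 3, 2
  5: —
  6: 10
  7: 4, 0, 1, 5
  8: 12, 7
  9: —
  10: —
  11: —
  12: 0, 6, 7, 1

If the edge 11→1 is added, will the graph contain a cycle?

Yes

Adding 11→1 creates a cycle iff 1 can already reach 11.
Path from 1: 1 → 2 → 11.
So 1 → … → 11 → 1 is a cycle.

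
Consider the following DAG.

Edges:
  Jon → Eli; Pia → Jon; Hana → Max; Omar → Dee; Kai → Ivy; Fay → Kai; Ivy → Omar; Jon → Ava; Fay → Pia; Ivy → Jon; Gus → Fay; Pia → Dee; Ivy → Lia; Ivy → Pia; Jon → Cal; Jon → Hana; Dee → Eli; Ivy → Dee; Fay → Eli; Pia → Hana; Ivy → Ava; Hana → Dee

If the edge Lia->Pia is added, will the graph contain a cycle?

No

Adding Lia→Pia creates a cycle iff Pia can already reach Lia.
Explore from Pia: no path reaches Lia. The graph stays acyclic.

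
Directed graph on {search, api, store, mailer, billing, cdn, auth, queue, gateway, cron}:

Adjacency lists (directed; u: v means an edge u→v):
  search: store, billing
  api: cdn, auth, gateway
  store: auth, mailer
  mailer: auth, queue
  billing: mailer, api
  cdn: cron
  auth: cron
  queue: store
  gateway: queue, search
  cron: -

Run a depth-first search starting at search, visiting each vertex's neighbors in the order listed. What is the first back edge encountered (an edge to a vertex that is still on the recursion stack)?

DFS from search (visiting each vertex's neighbors in the order listed); mark gray on enter, black on exit:
search gray
  store gray
    auth gray
      cron gray
      cron black
    auth black
    mailer gray
      mailer→auth: auth black — skip
      queue gray
        queue→store: store is gray → back edge
First back edge: queue → store.

queue→store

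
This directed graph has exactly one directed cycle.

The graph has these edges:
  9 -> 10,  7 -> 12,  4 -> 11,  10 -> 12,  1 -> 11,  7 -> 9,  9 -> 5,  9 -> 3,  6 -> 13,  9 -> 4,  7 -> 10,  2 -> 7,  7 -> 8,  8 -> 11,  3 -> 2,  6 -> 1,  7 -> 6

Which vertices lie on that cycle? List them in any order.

2, 3, 7, 9

DFS with gray/black marking from 7:
7 gray
  9 gray
    5 gray
    5 black
    4 gray
      11 gray
      11 black
    4 black
    10 gray
      12 gray
      12 black
    10 black
    3 gray
      2 gray
        2→7: 7 is gray → back edge
Back edge closes the cycle 7 → 9 → 3 → 2 → 7; its vertices are {2, 3, 7, 9}.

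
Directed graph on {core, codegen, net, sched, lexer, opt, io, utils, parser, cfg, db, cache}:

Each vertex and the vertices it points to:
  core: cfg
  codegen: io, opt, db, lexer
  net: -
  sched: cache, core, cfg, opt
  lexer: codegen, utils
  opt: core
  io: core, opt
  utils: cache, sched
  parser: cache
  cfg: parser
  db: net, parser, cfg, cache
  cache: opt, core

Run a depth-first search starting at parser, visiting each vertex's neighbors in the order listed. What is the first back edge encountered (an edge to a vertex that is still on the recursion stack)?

cfg→parser

DFS from parser (visiting each vertex's neighbors in the order listed); mark gray on enter, black on exit:
parser gray
  cache gray
    opt gray
      core gray
        cfg gray
          cfg→parser: parser is gray → back edge
First back edge: cfg → parser.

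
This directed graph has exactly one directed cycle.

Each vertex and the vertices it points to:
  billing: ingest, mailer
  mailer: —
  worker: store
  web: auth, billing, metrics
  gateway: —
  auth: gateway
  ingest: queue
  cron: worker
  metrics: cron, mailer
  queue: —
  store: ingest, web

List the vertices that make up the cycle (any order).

web, cron, store, worker, metrics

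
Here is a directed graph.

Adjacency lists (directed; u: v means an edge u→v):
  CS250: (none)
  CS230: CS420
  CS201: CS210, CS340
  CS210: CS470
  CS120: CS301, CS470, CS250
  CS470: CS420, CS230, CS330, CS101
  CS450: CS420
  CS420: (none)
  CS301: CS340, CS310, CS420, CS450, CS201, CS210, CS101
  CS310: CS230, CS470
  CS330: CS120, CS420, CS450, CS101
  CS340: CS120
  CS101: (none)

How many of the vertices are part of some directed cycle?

8

A vertex is on a directed cycle iff it belongs to a strongly connected component of size ≥ 2 (or has a self-loop).
The vertices on cycles are {CS120, CS201, CS210, CS301, CS310, CS330, CS340, CS470} — 8 in total.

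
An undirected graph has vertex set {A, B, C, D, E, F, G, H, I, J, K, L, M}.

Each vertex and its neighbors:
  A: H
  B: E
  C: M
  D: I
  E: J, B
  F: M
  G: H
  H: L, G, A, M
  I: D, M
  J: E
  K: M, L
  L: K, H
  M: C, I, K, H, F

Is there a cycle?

DFS, tracking each vertex's parent; an edge to a visited non-parent vertex closes a cycle.
Start from B:
visit B (parent –)
  visit E (parent B)
    visit J (parent E)
      J–E: parent, skip
    E–B: parent, skip
visit A (parent –)
  visit H (parent A)
    visit L (parent H)
      visit K (parent L)
        visit M (parent K)
          visit C (parent M)
            C–M: parent, skip
          visit I (parent M)
            visit D (parent I)
              D–I: parent, skip
            I–M: parent, skip
          M–K: parent, skip
          M–H: H visited and ≠ parent → cycle
Cycle: H – L – K – M – H.

Yes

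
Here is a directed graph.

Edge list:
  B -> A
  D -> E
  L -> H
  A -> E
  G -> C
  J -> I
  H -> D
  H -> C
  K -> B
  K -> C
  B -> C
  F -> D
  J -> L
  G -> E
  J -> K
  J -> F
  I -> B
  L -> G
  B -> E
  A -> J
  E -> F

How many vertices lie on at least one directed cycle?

A vertex is on a directed cycle iff it belongs to a strongly connected component of size ≥ 2 (or has a self-loop).
The vertices on cycles are {A, B, D, E, F, I, J, K} — 8 in total.

8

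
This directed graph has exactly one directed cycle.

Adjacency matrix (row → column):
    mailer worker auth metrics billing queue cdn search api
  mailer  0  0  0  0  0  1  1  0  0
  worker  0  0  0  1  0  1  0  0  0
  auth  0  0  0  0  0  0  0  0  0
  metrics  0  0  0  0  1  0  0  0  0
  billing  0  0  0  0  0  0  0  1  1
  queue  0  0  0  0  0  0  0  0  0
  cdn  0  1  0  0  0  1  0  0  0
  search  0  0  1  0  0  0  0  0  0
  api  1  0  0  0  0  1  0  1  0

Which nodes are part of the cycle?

api, cdn, mailer, worker, billing, metrics

DFS with gray/black marking from billing:
billing gray
  search gray
    auth gray
    auth black
  search black
  api gray
    api→search: search black — skip
    queue gray
    queue black
    mailer gray
      mailer→queue: queue black — skip
      cdn gray
        worker gray
          metrics gray
            metrics→billing: billing is gray → back edge
Back edge closes the cycle billing → api → mailer → cdn → worker → metrics → billing; its vertices are {api, cdn, mailer, worker, billing, metrics}.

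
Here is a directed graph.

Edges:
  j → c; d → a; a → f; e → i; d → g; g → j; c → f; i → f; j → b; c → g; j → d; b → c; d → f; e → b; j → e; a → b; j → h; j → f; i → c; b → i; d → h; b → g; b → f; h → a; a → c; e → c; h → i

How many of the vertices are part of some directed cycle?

9

A vertex is on a directed cycle iff it belongs to a strongly connected component of size ≥ 2 (or has a self-loop).
The vertices on cycles are {a, b, c, d, e, g, h, i, j} — 9 in total.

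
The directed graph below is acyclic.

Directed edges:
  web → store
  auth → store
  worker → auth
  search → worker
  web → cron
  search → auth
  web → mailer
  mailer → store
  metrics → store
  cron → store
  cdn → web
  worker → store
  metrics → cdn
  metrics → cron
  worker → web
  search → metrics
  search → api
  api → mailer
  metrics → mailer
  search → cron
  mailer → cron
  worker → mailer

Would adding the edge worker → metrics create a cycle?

No

Adding worker→metrics creates a cycle iff metrics can already reach worker.
Explore from metrics: no path reaches worker. The graph stays acyclic.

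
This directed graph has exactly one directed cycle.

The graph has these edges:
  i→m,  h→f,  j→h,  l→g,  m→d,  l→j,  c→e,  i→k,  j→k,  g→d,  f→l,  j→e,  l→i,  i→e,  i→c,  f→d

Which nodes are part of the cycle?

DFS with gray/black marking from f:
f gray
  d gray
  d black
  l gray
    i gray
      e gray
      e black
      k gray
      k black
      c gray
        c→e: e black — skip
      c black
      m gray
        m→d: d black — skip
      m black
    i black
    g gray
      g→d: d black — skip
    g black
    j gray
      j→k: k black — skip
      j→e: e black — skip
      h gray
        h→f: f is gray → back edge
Back edge closes the cycle f → l → j → h → f; its vertices are {f, h, j, l}.

f, h, j, l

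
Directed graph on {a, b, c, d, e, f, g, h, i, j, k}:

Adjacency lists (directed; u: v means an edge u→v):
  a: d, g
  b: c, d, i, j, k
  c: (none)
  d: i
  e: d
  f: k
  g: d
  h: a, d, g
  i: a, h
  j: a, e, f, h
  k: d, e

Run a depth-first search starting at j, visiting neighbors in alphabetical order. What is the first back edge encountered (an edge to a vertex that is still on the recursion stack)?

DFS from j (visiting neighbors in alphabetical order); mark gray on enter, black on exit:
j gray
  a gray
    d gray
      i gray
        i→a: a is gray → back edge
First back edge: i → a.

i→a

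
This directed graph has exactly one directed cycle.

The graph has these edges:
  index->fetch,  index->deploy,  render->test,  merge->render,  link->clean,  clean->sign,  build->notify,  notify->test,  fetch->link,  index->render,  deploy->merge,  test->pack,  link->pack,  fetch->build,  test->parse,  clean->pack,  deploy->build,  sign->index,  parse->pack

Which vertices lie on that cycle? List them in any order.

link, sign, clean, fetch, index

DFS with gray/black marking from sign:
sign gray
  index gray
    fetch gray
      build gray
        notify gray
          test gray
            parse gray
              pack gray
              pack black
            parse black
            test→pack: pack black — skip
          test black
        notify black
      build black
      link gray
        clean gray
          clean→pack: pack black — skip
          clean→sign: sign is gray → back edge
Back edge closes the cycle sign → index → fetch → link → clean → sign; its vertices are {link, sign, clean, fetch, index}.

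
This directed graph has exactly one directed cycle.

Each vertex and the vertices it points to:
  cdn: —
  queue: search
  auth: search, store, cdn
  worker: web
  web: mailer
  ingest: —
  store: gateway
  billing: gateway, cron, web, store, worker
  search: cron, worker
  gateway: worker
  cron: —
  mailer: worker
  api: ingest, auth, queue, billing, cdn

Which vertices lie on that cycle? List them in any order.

DFS with gray/black marking from web:
web gray
  mailer gray
    worker gray
      worker→web: web is gray → back edge
Back edge closes the cycle web → mailer → worker → web; its vertices are {web, mailer, worker}.

web, mailer, worker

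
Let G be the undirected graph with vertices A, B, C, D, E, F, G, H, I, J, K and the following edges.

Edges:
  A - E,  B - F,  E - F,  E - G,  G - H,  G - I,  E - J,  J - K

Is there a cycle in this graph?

DFS, tracking each vertex's parent; an edge to a visited non-parent vertex closes a cycle.
Start from J:
visit J (parent –)
  visit K (parent J)
    K–J: parent, skip
  visit E (parent J)
    visit G (parent E)
      visit I (parent G)
        I–G: parent, skip
      visit H (parent G)
        H–G: parent, skip
      G–E: parent, skip
    visit F (parent E)
      F–E: parent, skip
      visit B (parent F)
        B–F: parent, skip
    E–J: parent, skip
    visit A (parent E)
      A–E: parent, skip
visit C (parent –)
visit D (parent –)
No non-parent visited neighbor found — the graph is a forest.

No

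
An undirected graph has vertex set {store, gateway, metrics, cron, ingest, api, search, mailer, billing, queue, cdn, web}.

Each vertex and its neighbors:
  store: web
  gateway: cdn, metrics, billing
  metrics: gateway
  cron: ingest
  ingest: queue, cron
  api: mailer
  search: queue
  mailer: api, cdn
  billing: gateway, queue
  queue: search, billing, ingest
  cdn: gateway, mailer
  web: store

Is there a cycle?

No

DFS, tracking each vertex's parent; an edge to a visited non-parent vertex closes a cycle.
Start from gateway:
visit gateway (parent –)
  visit cdn (parent gateway)
    cdn–gateway: parent, skip
    visit mailer (parent cdn)
      visit api (parent mailer)
        api–mailer: parent, skip
      mailer–cdn: parent, skip
  visit metrics (parent gateway)
    metrics–gateway: parent, skip
  visit billing (parent gateway)
    billing–gateway: parent, skip
    visit queue (parent billing)
      visit search (parent queue)
        search–queue: parent, skip
      queue–billing: parent, skip
      visit ingest (parent queue)
        ingest–queue: parent, skip
        visit cron (parent ingest)
          cron–ingest: parent, skip
visit store (parent –)
  visit web (parent store)
    web–store: parent, skip
No non-parent visited neighbor found — the graph is a forest.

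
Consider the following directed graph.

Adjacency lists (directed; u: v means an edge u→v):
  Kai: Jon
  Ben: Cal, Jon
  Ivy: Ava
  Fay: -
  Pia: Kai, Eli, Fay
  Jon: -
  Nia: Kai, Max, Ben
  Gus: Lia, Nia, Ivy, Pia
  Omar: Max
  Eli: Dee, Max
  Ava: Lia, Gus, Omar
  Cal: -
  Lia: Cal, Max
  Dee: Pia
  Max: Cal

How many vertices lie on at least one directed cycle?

A vertex is on a directed cycle iff it belongs to a strongly connected component of size ≥ 2 (or has a self-loop).
The vertices on cycles are {Ava, Dee, Eli, Gus, Ivy, Pia} — 6 in total.

6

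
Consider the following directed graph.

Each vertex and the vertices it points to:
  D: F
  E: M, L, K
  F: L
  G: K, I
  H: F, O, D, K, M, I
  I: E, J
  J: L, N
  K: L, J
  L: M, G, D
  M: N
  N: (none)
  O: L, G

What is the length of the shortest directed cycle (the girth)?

3

For each vertex v, BFS finds the shortest path from v back to v.
The shortest such closed walk is D → F → L → D, length 3.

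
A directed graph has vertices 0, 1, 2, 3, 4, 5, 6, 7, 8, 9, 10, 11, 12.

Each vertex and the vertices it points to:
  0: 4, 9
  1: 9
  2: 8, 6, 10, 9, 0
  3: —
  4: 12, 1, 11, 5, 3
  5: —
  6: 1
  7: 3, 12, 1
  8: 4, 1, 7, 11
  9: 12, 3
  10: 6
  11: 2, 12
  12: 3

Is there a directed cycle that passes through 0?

0 is on a cycle iff 0 can reach itself via ≥1 edge.
0 → 4 → 11 → 2 → 0 — yes.

Yes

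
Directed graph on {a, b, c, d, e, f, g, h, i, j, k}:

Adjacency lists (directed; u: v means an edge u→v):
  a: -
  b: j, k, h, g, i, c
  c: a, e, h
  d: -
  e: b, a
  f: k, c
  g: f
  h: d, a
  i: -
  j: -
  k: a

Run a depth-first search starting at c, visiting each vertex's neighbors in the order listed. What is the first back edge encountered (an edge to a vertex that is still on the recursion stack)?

f->c

DFS from c (visiting each vertex's neighbors in the order listed); mark gray on enter, black on exit:
c gray
  a gray
  a black
  e gray
    b gray
      j gray
      j black
      k gray
        k→a: a black — skip
      k black
      h gray
        d gray
        d black
        h→a: a black — skip
      h black
      g gray
        f gray
          f→k: k black — skip
          f→c: c is gray → back edge
First back edge: f → c.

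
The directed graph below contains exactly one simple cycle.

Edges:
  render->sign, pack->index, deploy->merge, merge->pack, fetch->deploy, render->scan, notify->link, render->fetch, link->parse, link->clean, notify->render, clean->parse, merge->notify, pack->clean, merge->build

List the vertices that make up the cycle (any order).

fetch, merge, deploy, notify, render

DFS with gray/black marking from merge:
merge gray
  pack gray
    clean gray
      parse gray
      parse black
    clean black
    index gray
    index black
  pack black
  notify gray
    link gray
      link→parse: parse black — skip
      link→clean: clean black — skip
    link black
    render gray
      fetch gray
        deploy gray
          deploy→merge: merge is gray → back edge
Back edge closes the cycle merge → notify → render → fetch → deploy → merge; its vertices are {fetch, merge, deploy, notify, render}.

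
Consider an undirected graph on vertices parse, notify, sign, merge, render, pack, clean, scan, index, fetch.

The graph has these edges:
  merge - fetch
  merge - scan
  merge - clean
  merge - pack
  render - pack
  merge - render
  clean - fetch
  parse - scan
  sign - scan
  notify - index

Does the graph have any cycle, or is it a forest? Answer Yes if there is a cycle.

Yes

DFS, tracking each vertex's parent; an edge to a visited non-parent vertex closes a cycle.
Start from index:
visit index (parent –)
  visit notify (parent index)
    notify–index: parent, skip
visit parse (parent –)
  visit scan (parent parse)
    visit merge (parent scan)
      visit clean (parent merge)
        clean–merge: parent, skip
        visit fetch (parent clean)
          fetch–merge: merge visited and ≠ parent → cycle
Cycle: merge – clean – fetch – merge.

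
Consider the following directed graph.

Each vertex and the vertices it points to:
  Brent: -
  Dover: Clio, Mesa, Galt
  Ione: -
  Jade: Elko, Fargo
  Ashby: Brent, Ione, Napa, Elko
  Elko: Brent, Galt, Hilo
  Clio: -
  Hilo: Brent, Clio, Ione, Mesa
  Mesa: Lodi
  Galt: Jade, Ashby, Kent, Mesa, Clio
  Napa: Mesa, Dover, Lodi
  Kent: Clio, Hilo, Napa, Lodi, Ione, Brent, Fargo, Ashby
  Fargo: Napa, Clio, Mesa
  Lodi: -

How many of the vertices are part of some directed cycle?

8

A vertex is on a directed cycle iff it belongs to a strongly connected component of size ≥ 2 (or has a self-loop).
The vertices on cycles are {Elko, Galt, Jade, Kent, Napa, Ashby, Dover, Fargo} — 8 in total.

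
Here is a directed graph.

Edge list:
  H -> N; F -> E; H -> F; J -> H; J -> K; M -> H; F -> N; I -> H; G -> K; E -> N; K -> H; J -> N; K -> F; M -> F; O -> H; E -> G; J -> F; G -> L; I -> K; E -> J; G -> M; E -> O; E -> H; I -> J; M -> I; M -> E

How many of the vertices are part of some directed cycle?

A vertex is on a directed cycle iff it belongs to a strongly connected component of size ≥ 2 (or has a self-loop).
The vertices on cycles are {E, F, G, H, I, J, K, M, O} — 9 in total.

9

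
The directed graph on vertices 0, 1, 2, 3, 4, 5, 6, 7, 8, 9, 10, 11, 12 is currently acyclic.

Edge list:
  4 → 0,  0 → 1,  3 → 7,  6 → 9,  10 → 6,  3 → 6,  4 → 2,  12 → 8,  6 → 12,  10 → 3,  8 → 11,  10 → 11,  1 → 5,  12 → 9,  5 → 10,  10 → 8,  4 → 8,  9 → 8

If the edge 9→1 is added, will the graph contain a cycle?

Adding 9→1 creates a cycle iff 1 can already reach 9.
Path from 1: 1 → 5 → 10 → 6 → 9.
So 1 → … → 9 → 1 is a cycle.

Yes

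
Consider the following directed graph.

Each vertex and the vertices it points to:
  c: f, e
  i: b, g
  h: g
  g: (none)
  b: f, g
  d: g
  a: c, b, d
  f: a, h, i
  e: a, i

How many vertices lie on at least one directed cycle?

6

A vertex is on a directed cycle iff it belongs to a strongly connected component of size ≥ 2 (or has a self-loop).
The vertices on cycles are {a, b, c, e, f, i} — 6 in total.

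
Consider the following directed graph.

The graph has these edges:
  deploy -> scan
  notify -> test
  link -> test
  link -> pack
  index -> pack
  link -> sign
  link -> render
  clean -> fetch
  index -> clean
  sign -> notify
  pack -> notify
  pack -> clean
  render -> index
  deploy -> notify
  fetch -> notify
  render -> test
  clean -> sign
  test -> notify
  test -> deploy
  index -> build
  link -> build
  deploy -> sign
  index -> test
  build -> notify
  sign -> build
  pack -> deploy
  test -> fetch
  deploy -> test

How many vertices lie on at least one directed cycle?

A vertex is on a directed cycle iff it belongs to a strongly connected component of size ≥ 2 (or has a self-loop).
The vertices on cycles are {sign, test, build, fetch, deploy, notify} — 6 in total.

6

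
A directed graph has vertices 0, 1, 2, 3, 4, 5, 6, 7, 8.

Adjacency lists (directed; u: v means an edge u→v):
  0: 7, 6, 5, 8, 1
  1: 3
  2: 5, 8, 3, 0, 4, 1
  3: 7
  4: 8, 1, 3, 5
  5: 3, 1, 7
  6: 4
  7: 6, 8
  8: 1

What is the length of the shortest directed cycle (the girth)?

4

For each vertex v, BFS finds the shortest path from v back to v.
The shortest such closed walk is 6 → 4 → 3 → 7 → 6, length 4.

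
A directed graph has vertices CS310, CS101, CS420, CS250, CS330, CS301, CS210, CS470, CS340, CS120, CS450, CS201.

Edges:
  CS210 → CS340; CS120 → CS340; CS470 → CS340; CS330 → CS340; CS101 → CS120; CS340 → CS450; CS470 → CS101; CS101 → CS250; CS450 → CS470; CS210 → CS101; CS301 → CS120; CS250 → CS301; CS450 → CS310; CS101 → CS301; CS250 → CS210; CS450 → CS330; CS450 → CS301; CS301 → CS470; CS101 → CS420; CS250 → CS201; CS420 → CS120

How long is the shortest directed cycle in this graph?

For each vertex v, BFS finds the shortest path from v back to v.
The shortest such closed walk is CS450 → CS470 → CS340 → CS450, length 3.

3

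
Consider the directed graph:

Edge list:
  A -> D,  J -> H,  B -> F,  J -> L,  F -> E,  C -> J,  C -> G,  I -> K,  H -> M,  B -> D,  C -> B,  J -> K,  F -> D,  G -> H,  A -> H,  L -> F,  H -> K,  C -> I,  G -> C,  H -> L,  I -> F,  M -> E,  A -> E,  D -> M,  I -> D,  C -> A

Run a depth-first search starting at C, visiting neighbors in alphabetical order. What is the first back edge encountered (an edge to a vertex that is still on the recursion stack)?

G->C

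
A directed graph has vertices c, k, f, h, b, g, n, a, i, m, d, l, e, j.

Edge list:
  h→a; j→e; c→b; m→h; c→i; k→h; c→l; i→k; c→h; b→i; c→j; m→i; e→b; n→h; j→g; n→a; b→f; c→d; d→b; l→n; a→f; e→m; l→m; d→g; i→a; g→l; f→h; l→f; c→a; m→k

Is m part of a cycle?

No

m lies on a cycle iff there is a path from m back to itself.
Exploring from m, it never reaches itself; equivalently, its strongly connected component is a singleton.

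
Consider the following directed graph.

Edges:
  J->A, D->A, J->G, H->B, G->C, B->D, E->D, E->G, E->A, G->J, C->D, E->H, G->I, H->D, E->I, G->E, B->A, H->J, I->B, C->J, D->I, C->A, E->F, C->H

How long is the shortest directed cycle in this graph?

For each vertex v, BFS finds the shortest path from v back to v.
The shortest such closed walk is E → G → E, length 2.

2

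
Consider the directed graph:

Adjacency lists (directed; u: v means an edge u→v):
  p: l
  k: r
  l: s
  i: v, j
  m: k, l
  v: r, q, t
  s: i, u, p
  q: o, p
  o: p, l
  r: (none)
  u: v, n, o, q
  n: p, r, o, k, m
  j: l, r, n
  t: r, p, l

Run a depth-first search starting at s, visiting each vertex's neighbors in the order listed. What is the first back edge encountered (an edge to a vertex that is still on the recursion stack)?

l->s

DFS from s (visiting each vertex's neighbors in the order listed); mark gray on enter, black on exit:
s gray
  i gray
    v gray
      r gray
      r black
      q gray
        o gray
          p gray
            l gray
              l→s: s is gray → back edge
First back edge: l → s.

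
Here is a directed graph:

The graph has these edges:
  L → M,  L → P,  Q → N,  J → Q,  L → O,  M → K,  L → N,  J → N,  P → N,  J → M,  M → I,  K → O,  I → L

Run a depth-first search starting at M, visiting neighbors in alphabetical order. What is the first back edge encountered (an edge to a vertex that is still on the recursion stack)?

DFS from M (visiting neighbors in alphabetical order); mark gray on enter, black on exit:
M gray
  I gray
    L gray
      L→M: M is gray → back edge
First back edge: L → M.

L→M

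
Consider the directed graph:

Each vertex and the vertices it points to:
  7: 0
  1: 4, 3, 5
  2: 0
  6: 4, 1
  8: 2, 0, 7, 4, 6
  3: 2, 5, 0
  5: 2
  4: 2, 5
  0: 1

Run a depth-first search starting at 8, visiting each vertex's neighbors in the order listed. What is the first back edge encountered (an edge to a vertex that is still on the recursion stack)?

4->2

DFS from 8 (visiting each vertex's neighbors in the order listed); mark gray on enter, black on exit:
8 gray
  2 gray
    0 gray
      1 gray
        4 gray
          4→2: 2 is gray → back edge
First back edge: 4 → 2.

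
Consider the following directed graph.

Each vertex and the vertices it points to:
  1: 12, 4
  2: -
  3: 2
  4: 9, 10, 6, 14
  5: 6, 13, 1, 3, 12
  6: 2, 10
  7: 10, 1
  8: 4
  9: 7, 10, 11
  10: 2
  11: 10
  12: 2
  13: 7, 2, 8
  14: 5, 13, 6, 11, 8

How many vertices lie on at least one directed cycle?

8

A vertex is on a directed cycle iff it belongs to a strongly connected component of size ≥ 2 (or has a self-loop).
The vertices on cycles are {1, 4, 5, 7, 8, 9, 13, 14} — 8 in total.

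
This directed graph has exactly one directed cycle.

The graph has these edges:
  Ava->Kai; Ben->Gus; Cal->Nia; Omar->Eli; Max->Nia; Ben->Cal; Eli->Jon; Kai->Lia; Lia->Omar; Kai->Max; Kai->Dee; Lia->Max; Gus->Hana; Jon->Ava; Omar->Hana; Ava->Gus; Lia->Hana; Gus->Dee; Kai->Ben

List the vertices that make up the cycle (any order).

Ava, Eli, Jon, Kai, Lia, Omar

DFS with gray/black marking from Ava:
Ava gray
  Kai gray
    Max gray
      Nia gray
      Nia black
    Max black
    Lia gray
      Omar gray
        Eli gray
          Jon gray
            Jon→Ava: Ava is gray → back edge
Back edge closes the cycle Ava → Kai → Lia → Omar → Eli → Jon → Ava; its vertices are {Ava, Eli, Jon, Kai, Lia, Omar}.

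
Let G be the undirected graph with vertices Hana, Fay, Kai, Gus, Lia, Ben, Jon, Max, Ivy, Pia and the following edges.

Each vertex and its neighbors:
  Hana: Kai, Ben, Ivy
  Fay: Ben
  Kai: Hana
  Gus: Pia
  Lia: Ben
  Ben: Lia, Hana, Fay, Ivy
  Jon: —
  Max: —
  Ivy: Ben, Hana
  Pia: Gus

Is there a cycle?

Yes

DFS, tracking each vertex's parent; an edge to a visited non-parent vertex closes a cycle.
Start from Kai:
visit Kai (parent –)
  visit Hana (parent Kai)
    Hana–Kai: parent, skip
    visit Ben (parent Hana)
      visit Lia (parent Ben)
        Lia–Ben: parent, skip
      Ben–Hana: parent, skip
      visit Fay (parent Ben)
        Fay–Ben: parent, skip
      visit Ivy (parent Ben)
        Ivy–Ben: parent, skip
        Ivy–Hana: Hana visited and ≠ parent → cycle
Cycle: Hana – Ben – Ivy – Hana.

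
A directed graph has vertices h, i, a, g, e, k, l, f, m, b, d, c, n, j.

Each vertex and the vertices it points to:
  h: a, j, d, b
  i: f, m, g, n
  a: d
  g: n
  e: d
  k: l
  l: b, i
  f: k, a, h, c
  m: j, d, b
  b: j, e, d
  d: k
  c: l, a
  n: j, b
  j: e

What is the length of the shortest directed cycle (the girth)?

4

For each vertex v, BFS finds the shortest path from v back to v.
The shortest such closed walk is i → f → k → l → i, length 4.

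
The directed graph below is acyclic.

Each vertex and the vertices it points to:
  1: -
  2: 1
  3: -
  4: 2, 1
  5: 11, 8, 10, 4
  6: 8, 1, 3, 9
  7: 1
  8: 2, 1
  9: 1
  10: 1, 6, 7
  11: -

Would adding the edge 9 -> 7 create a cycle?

Adding 9→7 creates a cycle iff 7 can already reach 9.
Explore from 7: no path reaches 9. The graph stays acyclic.

No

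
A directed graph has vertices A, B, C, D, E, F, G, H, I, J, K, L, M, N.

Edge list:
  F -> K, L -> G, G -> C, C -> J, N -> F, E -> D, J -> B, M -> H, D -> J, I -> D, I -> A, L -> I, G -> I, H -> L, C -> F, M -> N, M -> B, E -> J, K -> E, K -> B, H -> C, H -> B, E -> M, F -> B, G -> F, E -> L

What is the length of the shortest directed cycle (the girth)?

5

For each vertex v, BFS finds the shortest path from v back to v.
The shortest such closed walk is K → E → L → G → F → K, length 5.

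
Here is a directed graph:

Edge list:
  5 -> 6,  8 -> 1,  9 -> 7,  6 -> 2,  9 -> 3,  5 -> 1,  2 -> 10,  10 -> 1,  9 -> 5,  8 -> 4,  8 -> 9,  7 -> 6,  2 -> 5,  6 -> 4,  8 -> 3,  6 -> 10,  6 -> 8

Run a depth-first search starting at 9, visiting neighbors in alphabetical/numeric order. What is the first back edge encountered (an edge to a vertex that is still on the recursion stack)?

2->5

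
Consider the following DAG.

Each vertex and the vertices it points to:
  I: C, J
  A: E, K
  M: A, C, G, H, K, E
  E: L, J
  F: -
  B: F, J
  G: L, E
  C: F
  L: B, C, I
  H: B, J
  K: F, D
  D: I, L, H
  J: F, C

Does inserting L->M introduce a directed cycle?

Adding L→M creates a cycle iff M can already reach L.
Path from M: M → G → L.
So M → … → L → M is a cycle.

Yes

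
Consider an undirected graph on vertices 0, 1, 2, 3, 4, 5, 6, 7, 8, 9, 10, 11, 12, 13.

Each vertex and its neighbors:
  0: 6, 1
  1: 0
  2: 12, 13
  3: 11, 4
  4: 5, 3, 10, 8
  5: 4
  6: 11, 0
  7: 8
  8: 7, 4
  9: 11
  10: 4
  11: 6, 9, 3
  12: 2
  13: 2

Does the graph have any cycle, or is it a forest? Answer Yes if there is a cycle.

No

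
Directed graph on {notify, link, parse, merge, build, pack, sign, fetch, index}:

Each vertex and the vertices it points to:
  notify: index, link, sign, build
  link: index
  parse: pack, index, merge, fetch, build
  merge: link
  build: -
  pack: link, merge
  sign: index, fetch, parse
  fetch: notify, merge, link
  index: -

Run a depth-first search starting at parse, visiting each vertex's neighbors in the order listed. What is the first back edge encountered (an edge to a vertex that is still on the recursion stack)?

DFS from parse (visiting each vertex's neighbors in the order listed); mark gray on enter, black on exit:
parse gray
  pack gray
    link gray
      index gray
      index black
    link black
    merge gray
      merge→link: link black — skip
    merge black
  pack black
  parse→index: index black — skip
  parse→merge: merge black — skip
  fetch gray
    notify gray
      notify→index: index black — skip
      notify→link: link black — skip
      sign gray
        sign→index: index black — skip
        sign→fetch: fetch is gray → back edge
First back edge: sign → fetch.

sign→fetch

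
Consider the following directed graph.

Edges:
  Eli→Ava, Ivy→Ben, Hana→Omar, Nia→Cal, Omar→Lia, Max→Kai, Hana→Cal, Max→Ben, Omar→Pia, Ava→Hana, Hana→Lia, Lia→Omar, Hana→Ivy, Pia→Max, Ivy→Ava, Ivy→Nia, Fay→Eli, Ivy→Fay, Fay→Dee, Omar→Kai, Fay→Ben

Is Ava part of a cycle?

Ava is on a cycle iff Ava can reach itself via ≥1 edge.
Ava → Hana → Ivy → Ava — yes.

Yes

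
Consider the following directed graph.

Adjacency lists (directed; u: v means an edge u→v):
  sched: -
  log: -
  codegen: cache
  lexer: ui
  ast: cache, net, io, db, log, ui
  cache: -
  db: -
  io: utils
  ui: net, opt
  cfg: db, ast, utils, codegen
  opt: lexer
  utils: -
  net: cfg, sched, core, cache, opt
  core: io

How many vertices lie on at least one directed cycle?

A vertex is on a directed cycle iff it belongs to a strongly connected component of size ≥ 2 (or has a self-loop).
The vertices on cycles are {ui, ast, cfg, net, opt, lexer} — 6 in total.

6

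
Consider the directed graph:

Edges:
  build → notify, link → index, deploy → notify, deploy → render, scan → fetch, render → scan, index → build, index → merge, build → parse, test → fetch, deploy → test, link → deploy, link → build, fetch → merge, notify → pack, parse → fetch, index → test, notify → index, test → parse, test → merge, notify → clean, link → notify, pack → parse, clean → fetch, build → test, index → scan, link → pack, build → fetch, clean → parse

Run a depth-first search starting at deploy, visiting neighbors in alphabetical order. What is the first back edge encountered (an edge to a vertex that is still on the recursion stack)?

build→notify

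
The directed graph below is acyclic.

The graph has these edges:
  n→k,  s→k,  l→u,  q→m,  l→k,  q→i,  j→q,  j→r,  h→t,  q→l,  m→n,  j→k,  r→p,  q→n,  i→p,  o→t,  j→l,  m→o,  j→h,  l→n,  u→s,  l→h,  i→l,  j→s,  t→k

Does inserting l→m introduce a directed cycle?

Adding l→m creates a cycle iff m can already reach l.
Explore from m: no path reaches l. The graph stays acyclic.

No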